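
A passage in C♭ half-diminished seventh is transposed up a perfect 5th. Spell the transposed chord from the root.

Transposed root: C-flat → G-flat (perfect 5th up). So we spell G-flat half-diminished seventh:
- root: G-flat
- minor 3rd: B-double-flat
- diminished 5th: D-double-flat
- minor 7th: F-flat

G-flat  B-double-flat  D-double-flat  F-flat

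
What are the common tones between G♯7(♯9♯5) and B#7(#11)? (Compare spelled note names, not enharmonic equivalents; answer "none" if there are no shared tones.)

B♯  D𝄪

G♯7(♯9♯5) = G♯, B♯, D𝄪, F♯, A𝄪.
B#7(#11) = B♯, D𝄪, F𝄪, A♯, E𝄪.
Shared: B♯, D𝄪.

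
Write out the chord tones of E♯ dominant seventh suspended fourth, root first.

E-sharp, A-sharp, B-sharp, D-sharp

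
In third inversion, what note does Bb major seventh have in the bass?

A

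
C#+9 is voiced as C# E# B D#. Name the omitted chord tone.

G##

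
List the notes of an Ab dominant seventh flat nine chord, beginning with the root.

Root A-flat, quality dominant seventh flat nine:
Root: A-flat
Major 3rd (3rd): C
Perfect 5th (5th): E-flat
Minor 7th (7th): G-flat
Minor 9th (9th): B-double-flat

A-flat, C, E-flat, G-flat, B-double-flat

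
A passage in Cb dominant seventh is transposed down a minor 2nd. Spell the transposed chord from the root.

Cb down a minor 2nd → Bb. New chord: Bb dominant seventh.
Bb — root
D — major 3rd
F — perfect 5th
Ab — minor 7th

Bb – D – F – Ab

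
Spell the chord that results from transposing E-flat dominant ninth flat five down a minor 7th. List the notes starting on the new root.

Transposed root: E♭ → F (minor 7th down). So we spell F dominant ninth flat five:
F — root
A — major 3rd
C♭ — diminished 5th
E♭ — minor 7th
G — major 9th

F – A – C♭ – E♭ – G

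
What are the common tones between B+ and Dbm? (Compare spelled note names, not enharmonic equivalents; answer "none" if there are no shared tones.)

none

B+ = B, D#, F##.
Dbm = Db, Fb, Ab.
Shared: none.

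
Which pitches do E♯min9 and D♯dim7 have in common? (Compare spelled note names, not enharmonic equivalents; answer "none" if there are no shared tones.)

D#

E♯min9 = E#, G#, B#, D#, F##.
D♯dim7 = D#, F#, A, C.
Shared: D#.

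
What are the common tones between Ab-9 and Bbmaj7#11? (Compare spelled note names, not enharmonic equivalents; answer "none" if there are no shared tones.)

Ab-9 = Ab, Cb, Eb, Gb, Bb.
Bbmaj7#11 = Bb, D, F, A, E.
Shared: Bb.

Bb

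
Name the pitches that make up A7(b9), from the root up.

A, C#, E, G, Bb

A7(b9) is a dominant seventh flat nine built on A.
A — root
C# — major 3rd
E — perfect 5th
G — minor 7th
Bb — minor 9th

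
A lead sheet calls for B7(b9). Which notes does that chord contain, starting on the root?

B, D#, F#, A, C

B7(b9) is a dominant seventh flat nine built on B.
Root: B
Major 3rd (3rd): D#
Perfect 5th (5th): F#
Minor 7th (7th): A
Minor 9th (9th): C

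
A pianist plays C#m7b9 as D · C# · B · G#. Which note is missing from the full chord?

The full C#m7b9 chord is C#, E, G#, B, D.
Comparing with the voicing, the minor 3rd (3rd) — E — is absent.

E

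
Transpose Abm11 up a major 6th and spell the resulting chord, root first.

A major 6th up from Ab is F, so the new chord is F minor eleventh.
Root: F
Minor 3rd (3rd): Ab
Perfect 5th (5th): C
Minor 7th (7th): Eb
Major 9th (9th): G
Perfect 11th (11th): Bb

F, Ab, C, Eb, G, Bb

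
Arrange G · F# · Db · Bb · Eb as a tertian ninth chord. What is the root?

Eb

Arranged so that each adjacent pair is a third by letter name: Eb – G – Bb – Db – F#.
The bottom of that stack, Eb, is the root (this is Eb dominant seventh sharp nine).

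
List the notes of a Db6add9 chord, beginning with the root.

Db6add9: six-nine on Db.
Root: Db
Major 3rd (3rd): F
Perfect 5th (5th): Ab
Major 6th (6th): Bb
Major 9th (9th): Eb

Db, F, Ab, Bb, Eb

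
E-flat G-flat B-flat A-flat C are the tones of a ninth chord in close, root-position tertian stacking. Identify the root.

A-flat

Arranged so that each adjacent pair is a third by letter name: A-flat – C – E-flat – G-flat – B-flat.
The bottom of that stack, A-flat, is the root (this is A-flat dominant ninth).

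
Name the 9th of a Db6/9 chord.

Db6/9 is built on Db; its 9th is a major 9th above the root.
A second above D uses the letter E, and the major 9th above Db is Eb.

Eb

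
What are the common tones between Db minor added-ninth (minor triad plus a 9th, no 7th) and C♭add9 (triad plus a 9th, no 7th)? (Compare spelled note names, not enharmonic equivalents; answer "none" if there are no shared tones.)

Db minor added-ninth = Db, Fb, Ab, Eb.
C♭add9 = Cb, Eb, Gb, Db.
Shared: Db, Eb.

Db, Eb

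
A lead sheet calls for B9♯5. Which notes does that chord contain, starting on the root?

Root B, quality dominant ninth sharp five:
Root: B
Major 3rd (3rd): D♯
Augmented 5th (5th): F𝄪
Minor 7th (7th): A
Major 9th (9th): C♯

B, D♯, F𝄪, A, C♯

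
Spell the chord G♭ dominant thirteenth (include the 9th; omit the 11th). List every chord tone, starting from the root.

G♭ dominant thirteenth is a dominant thirteenth built on Gb.
- root: Gb
- major 3rd: Bb
- perfect 5th: Db
- minor 7th: Fb
- major 9th: Ab
- major 13th: Eb

Gb – Bb – Db – Fb – Ab – Eb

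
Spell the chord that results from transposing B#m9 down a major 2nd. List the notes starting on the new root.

Transposed root: B♯ → A♯ (major 2nd down). So we spell A♯ minor ninth:
A♯ — root
C♯ — minor 3rd
E♯ — perfect 5th
G♯ — minor 7th
B♯ — major 9th

A♯, C♯, E♯, G♯, B♯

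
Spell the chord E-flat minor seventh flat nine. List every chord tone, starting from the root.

Eb, Gb, Bb, Db, Fb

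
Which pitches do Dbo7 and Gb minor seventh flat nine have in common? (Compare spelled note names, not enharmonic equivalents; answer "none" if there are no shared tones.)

Dbo7 = Db, Fb, Abb, Cbb.
Gb minor seventh flat nine = Gb, Bbb, Db, Fb, Abb.
Shared: Db, Fb, Abb.

Db, Fb, Abb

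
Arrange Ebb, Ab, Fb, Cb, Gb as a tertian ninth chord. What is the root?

Arranged so that each adjacent pair is a third by letter name: Fb – Ab – Cb – Ebb – Gb.
The bottom of that stack, Fb, is the root (this is Fb dominant ninth).

Fb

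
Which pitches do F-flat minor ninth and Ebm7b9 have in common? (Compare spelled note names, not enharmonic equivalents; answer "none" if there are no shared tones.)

Fb Gb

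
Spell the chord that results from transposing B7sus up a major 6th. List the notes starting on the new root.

G# C# D# F#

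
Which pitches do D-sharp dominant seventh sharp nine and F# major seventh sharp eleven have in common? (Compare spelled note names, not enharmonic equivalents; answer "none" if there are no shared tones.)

A-sharp, C-sharp

D-sharp dominant seventh sharp nine: D-sharp F-double-sharp A-sharp C-sharp E-double-sharp
F# major seventh sharp eleven: F-sharp A-sharp C-sharp E-sharp B-sharp
Common to both → A-sharp, C-sharp.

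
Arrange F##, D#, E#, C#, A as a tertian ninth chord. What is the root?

Stacking in thirds gives D# – F## – A – C# – E#, so D# is the root — D# dominant ninth flat five.

D#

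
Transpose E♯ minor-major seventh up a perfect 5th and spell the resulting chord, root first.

A perfect 5th up from E♯ is B♯, so the new chord is B♯ minor-major seventh.
- root: B♯
- minor 3rd: D♯
- perfect 5th: F𝄪
- major 7th: A𝄪

B♯, D♯, F𝄪, A𝄪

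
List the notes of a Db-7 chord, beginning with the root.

Db, Fb, Ab, Cb

Db-7: minor seventh on Db.
Root: Db
Minor 3rd (3rd): Fb
Perfect 5th (5th): Ab
Minor 7th (7th): Cb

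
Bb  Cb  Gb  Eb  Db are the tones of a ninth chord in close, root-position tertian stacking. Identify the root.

Cb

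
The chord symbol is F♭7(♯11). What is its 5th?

Cb

Root of F♭7(♯11) = Fb. The 5th is a perfect 5th: Fb up a perfect 5th → Cb.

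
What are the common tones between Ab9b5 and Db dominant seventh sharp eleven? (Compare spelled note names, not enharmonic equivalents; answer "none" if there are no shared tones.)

Ab

Ab9b5: Ab C Ebb Gb Bb
Db dominant seventh sharp eleven: Db F Ab Cb G
Common to both → Ab.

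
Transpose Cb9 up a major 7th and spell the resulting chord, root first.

Transposed root: C♭ → B♭ (major 7th up). So we spell B♭ dominant ninth:
B♭ — root
D — major 3rd
F — perfect 5th
A♭ — minor 7th
C — major 9th

B♭, D, F, A♭, C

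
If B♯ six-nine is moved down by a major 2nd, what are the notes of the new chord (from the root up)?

A-sharp C-double-sharp E-sharp F-double-sharp B-sharp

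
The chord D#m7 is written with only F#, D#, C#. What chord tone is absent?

A#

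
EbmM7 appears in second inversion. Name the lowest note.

EbmM7 = Eb–Gb–Bb–D. Second inversion → fifth in the bass = Bb.

Bb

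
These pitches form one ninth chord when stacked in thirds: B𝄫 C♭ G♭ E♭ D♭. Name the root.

C♭

Stacking in thirds gives C♭ – E♭ – G♭ – B𝄫 – D♭, so C♭ is the root — C♭ dominant ninth.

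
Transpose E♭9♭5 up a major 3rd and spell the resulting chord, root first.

A major 3rd up from Eb is G, so the new chord is G dominant ninth flat five.
- root: G
- major 3rd: B
- diminished 5th: Db
- minor 7th: F
- major 9th: A

G  B  Db  F  A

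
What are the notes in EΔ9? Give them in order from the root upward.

E  G#  B  D#  F#

EΔ9: major ninth on E.
E — root
G# — major 3rd
B — perfect 5th
D# — major 7th
F# — major 9th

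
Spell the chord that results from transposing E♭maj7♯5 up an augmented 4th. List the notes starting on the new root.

A, C♯, E♯, G♯

An augmented 4th up from E♭ is A, so the new chord is A augmented major seventh.
root → A
3rd (major 3rd) → C♯
5th (augmented 5th) → E♯
7th (major 7th) → G♯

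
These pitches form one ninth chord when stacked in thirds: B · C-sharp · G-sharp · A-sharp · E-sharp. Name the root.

A-sharp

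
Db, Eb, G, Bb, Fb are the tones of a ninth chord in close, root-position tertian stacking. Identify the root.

Eb

Arranged so that each adjacent pair is a third by letter name: Eb – G – Bb – Db – Fb.
The bottom of that stack, Eb, is the root (this is Eb dominant seventh flat nine).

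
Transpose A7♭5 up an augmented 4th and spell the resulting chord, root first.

D♯ F𝄪 A C♯

An augmented 4th up from A is D♯, so the new chord is D♯ dominant seventh flat five.
root → D♯
3rd (major 3rd) → F𝄪
5th (diminished 5th) → A
7th (minor 7th) → C♯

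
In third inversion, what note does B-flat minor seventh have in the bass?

Ab

B-flat minor seventh = Bb–Db–F–Ab. Third inversion → seventh in the bass = Ab.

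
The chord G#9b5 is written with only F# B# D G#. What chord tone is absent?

A#

The full G#9b5 chord is G#, B#, D, F#, A#.
Comparing with the voicing, the major 9th (9th) — A# — is absent.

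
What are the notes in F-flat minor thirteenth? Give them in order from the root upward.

F♭ – A𝄫 – C♭ – E𝄫 – G♭ – B𝄫 – D♭

F-flat minor thirteenth: minor thirteenth on F♭.
F♭ — root
A𝄫 — minor 3rd
C♭ — perfect 5th
E𝄫 — minor 7th
G♭ — major 9th
B𝄫 — perfect 11th
D♭ — major 13th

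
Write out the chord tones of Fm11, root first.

Fm11 is a minor eleventh built on F.
Root: F
Minor 3rd (3rd): Ab
Perfect 5th (5th): C
Minor 7th (7th): Eb
Major 9th (9th): G
Perfect 11th (11th): Bb

F – Ab – C – Eb – G – Bb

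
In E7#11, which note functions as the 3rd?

G#

Root of E7#11 = E. The 3rd is a major 3rd: E up a major 3rd → G#.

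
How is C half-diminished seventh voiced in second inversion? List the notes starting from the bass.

Gb Bb C Eb

In root position, C half-diminished seventh is C–Eb–Gb–Bb.
Second inversion puts the fifth (Gb) in the bass.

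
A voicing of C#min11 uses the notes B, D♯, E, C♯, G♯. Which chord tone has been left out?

F♯

The full C#min11 chord is C♯, E, G♯, B, D♯, F♯.
Comparing with the voicing, the perfect 11th (11th) — F♯ — is absent.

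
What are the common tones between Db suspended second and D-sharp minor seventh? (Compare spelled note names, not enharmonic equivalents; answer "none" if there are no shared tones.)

none

Db suspended second: D-flat E-flat A-flat
D-sharp minor seventh: D-sharp F-sharp A-sharp C-sharp
Common to both → none.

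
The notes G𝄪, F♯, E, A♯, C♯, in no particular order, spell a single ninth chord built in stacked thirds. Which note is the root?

F♯

Arranged so that each adjacent pair is a third by letter name: F♯ – A♯ – C♯ – E – G𝄪.
The bottom of that stack, F♯, is the root (this is F♯ dominant seventh sharp nine).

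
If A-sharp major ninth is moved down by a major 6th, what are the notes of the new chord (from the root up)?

A major 6th down from A-sharp is C-sharp, so the new chord is C-sharp major ninth.
C-sharp — root
E-sharp — major 3rd
G-sharp — perfect 5th
B-sharp — major 7th
D-sharp — major 9th

C-sharp  E-sharp  G-sharp  B-sharp  D-sharp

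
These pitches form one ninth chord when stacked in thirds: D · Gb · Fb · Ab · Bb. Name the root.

Arranged so that each adjacent pair is a third by letter name: Gb – Bb – D – Fb – Ab.
The bottom of that stack, Gb, is the root (this is Gb dominant ninth sharp five).

Gb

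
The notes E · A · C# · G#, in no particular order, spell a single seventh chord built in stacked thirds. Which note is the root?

Arranged so that each adjacent pair is a third by letter name: A – C# – E – G#.
The bottom of that stack, A, is the root (this is A major seventh).

A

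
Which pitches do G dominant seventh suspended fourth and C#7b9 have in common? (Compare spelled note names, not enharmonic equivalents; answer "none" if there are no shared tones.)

G dominant seventh suspended fourth = G, C, D, F.
C#7b9 = C#, E#, G#, B, D.
Shared: D.

D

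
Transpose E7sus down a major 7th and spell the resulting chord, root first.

A major 7th down from E is F, so the new chord is F dominant seventh suspended fourth.
- root: F
- perfect 4th: Bb
- perfect 5th: C
- minor 7th: Eb

F  Bb  C  Eb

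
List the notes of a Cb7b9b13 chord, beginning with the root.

C♭, E♭, G♭, B𝄫, D𝄫, A𝄫

Root C♭, quality dominant seventh flat nine flat thirteen:
Root: C♭
Major 3rd (3rd): E♭
Perfect 5th (5th): G♭
Minor 7th (7th): B𝄫
Minor 9th (9th): D𝄫
Minor 13th (13th): A𝄫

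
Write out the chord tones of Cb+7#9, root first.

Cb – Eb – G – Bbb – D

Cb+7#9 is a dominant seventh sharp nine sharp five built on Cb.
- root: Cb
- major 3rd: Eb
- augmented 5th: G
- minor 7th: Bbb
- augmented 9th: D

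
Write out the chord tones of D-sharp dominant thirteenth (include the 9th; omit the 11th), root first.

D-sharp, F-double-sharp, A-sharp, C-sharp, E-sharp, B-sharp

Root D-sharp, quality dominant thirteenth:
- root: D-sharp
- major 3rd: F-double-sharp
- perfect 5th: A-sharp
- minor 7th: C-sharp
- major 9th: E-sharp
- major 13th: B-sharp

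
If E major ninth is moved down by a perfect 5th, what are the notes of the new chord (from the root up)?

A  C#  E  G#  B

E down a perfect 5th → A. New chord: A major ninth.
A — root
C# — major 3rd
E — perfect 5th
G# — major 7th
B — major 9th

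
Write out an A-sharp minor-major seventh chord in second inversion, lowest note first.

A-sharp minor-major seventh = A-sharp–C-sharp–E-sharp–G-double-sharp; second inversion → fifth (E-sharp) lowest.

E-sharp – G-double-sharp – A-sharp – C-sharp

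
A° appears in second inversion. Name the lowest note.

A° in root position is A–C–Eb.
Second inversion places the fifth in the bass, which is Eb.

Eb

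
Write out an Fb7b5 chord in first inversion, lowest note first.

Fb7b5 = Fb–Ab–Cbb–Ebb; first inversion → third (Ab) lowest.

Ab, Cbb, Ebb, Fb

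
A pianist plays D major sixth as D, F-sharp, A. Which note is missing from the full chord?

B

D major sixth = D, F-sharp, A, B. The voicing lacks the 6th (major 6th), B.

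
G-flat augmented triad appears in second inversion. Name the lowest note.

D

G-flat augmented triad = Gb–Bb–D. Second inversion → fifth in the bass = D.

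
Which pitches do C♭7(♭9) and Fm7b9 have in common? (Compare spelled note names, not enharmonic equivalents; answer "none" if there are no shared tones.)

Eb, Gb

C♭7(♭9): Cb Eb Gb Bbb Dbb
Fm7b9: F Ab C Eb Gb
Common to both → Eb, Gb.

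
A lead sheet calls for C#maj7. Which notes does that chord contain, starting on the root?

C♯, E♯, G♯, B♯

C#maj7: major seventh on C♯.
Root: C♯
Major 3rd (3rd): E♯
Perfect 5th (5th): G♯
Major 7th (7th): B♯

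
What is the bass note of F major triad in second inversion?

F major triad = F–A–C. Second inversion → fifth in the bass = C.

C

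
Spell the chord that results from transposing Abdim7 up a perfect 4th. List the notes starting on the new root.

A perfect 4th up from Ab is Db, so the new chord is Db diminished seventh.
- root: Db
- minor 3rd: Fb
- diminished 5th: Abb
- diminished 7th: Cbb

Db – Fb – Abb – Cbb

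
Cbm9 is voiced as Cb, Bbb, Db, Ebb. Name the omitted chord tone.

Gb

The full Cbm9 chord is Cb, Ebb, Gb, Bbb, Db.
Comparing with the voicing, the perfect 5th (5th) — Gb — is absent.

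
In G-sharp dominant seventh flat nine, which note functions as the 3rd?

B-sharp

G-sharp dominant seventh flat nine is built on G-sharp; its 3rd is a major 3rd above the root.
A third above G uses the letter B, and the major 3rd above G-sharp is B-sharp.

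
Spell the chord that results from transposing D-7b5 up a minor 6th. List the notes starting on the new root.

Transposed root: D → Bb (minor 6th up). So we spell Bb half-diminished seventh:
- root: Bb
- minor 3rd: Db
- diminished 5th: Fb
- minor 7th: Ab

Bb Db Fb Ab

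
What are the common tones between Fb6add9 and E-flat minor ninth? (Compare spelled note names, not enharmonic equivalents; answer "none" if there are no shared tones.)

Db  Gb

Fb6add9 = Fb, Ab, Cb, Db, Gb.
E-flat minor ninth = Eb, Gb, Bb, Db, F.
Shared: Db, Gb.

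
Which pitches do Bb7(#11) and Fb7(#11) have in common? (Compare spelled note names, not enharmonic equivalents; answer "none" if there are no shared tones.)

Bb7(#11): Bb D F Ab E
Fb7(#11): Fb Ab Cb Ebb Bb
Common to both → Bb, Ab.

Bb – Ab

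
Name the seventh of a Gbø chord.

Root of Gbø = Gb. The 7th is a minor 7th: Gb up a minor 7th → Fb.

Fb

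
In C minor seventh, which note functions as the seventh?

B-flat

C minor seventh is built on C; its 7th is a minor 7th above the root.
A seventh above C uses the letter B, and the minor 7th above C is B-flat.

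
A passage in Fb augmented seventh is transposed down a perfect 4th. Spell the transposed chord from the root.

Cb Eb G Bbb

Fb down a perfect 4th → Cb. New chord: Cb augmented seventh.
- root: Cb
- major 3rd: Eb
- augmented 5th: G
- minor 7th: Bbb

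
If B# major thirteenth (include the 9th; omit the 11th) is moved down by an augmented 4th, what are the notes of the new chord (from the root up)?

Transposed root: B-sharp → F-sharp (augmented 4th down). So we spell F-sharp major thirteenth:
root → F-sharp
3rd (major 3rd) → A-sharp
5th (perfect 5th) → C-sharp
7th (major 7th) → E-sharp
9th (major 9th) → G-sharp
13th (major 13th) → D-sharp

F-sharp A-sharp C-sharp E-sharp G-sharp D-sharp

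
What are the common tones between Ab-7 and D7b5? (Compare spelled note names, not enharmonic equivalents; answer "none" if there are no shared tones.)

A♭

Ab-7: A♭ C♭ E♭ G♭
D7b5: D F♯ A♭ C
Common to both → A♭.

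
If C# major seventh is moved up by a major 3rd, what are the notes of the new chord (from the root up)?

E-sharp  G-double-sharp  B-sharp  D-double-sharp

A major 3rd up from C-sharp is E-sharp, so the new chord is E-sharp major seventh.
- root: E-sharp
- major 3rd: G-double-sharp
- perfect 5th: B-sharp
- major 7th: D-double-sharp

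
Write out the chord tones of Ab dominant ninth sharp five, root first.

A-flat, C, E, G-flat, B-flat

Root A-flat, quality dominant ninth sharp five:
Root: A-flat
Major 3rd (3rd): C
Augmented 5th (5th): E
Minor 7th (7th): G-flat
Major 9th (9th): B-flat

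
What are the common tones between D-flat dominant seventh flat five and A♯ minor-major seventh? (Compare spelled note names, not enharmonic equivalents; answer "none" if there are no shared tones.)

none

D-flat dominant seventh flat five: D-flat F A-double-flat C-flat
A♯ minor-major seventh: A-sharp C-sharp E-sharp G-double-sharp
Common to both → none.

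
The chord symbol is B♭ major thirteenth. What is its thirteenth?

Root of B♭ major thirteenth = B♭. The 13th is a major 13th: B♭ up a major 13th → G.

G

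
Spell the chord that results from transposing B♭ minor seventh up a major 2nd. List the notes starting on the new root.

C Eb G Bb

Transposed root: Bb → C (major 2nd up). So we spell C minor seventh:
C — root
Eb — minor 3rd
G — perfect 5th
Bb — minor 7th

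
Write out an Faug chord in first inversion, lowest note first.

In root position, Faug is F–A–C#.
First inversion puts the third (A) in the bass.

A  C#  F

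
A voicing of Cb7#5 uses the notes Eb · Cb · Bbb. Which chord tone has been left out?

Cb7#5 = Cb, Eb, G, Bbb. The voicing lacks the 5th (augmented 5th), G.

G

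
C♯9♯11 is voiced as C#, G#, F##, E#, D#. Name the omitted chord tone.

B

The full C♯9♯11 chord is C#, E#, G#, B, D#, F##.
Comparing with the voicing, the minor 7th (7th) — B — is absent.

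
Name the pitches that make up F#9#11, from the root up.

F♯, A♯, C♯, E, G♯, B♯

F#9#11: dominant ninth sharp eleven on F♯.
Root: F♯
Major 3rd (3rd): A♯
Perfect 5th (5th): C♯
Minor 7th (7th): E
Major 9th (9th): G♯
Augmented 11th (11th): B♯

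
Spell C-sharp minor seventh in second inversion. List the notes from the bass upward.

G-sharp, B, C-sharp, E

In root position, C-sharp minor seventh is C-sharp–E–G-sharp–B.
Second inversion puts the fifth (G-sharp) in the bass.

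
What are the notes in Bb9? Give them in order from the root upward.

Bb9: dominant ninth on Bb.
Bb — root
D — major 3rd
F — perfect 5th
Ab — minor 7th
C — major 9th

Bb  D  F  Ab  C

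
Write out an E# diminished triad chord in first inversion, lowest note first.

In root position, E# diminished triad is E-sharp–G-sharp–B.
First inversion puts the third (G-sharp) in the bass.

G-sharp – B – E-sharp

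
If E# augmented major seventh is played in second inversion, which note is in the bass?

B𝄪

E# augmented major seventh = E♯–G𝄪–B𝄪–D𝄪. Second inversion → fifth in the bass = B𝄪.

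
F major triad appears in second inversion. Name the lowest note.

C

F major triad = F–A–C. Second inversion → fifth in the bass = C.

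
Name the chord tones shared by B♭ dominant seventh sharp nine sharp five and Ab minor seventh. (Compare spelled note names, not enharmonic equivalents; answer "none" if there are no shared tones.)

A-flat

B♭ dominant seventh sharp nine sharp five = B-flat, D, F-sharp, A-flat, C-sharp.
Ab minor seventh = A-flat, C-flat, E-flat, G-flat.
Shared: A-flat.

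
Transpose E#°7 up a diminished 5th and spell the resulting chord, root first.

Transposed root: E# → B (diminished 5th up). So we spell B diminished seventh:
- root: B
- minor 3rd: D
- diminished 5th: F
- diminished 7th: Ab

B D F Ab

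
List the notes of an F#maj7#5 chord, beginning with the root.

F# A# C## E#

F#maj7#5 is an augmented major seventh built on F#.
Root: F#
Major 3rd (3rd): A#
Augmented 5th (5th): C##
Major 7th (7th): E#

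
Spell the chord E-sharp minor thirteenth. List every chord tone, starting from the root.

E#  G#  B#  D#  F##  A#  C##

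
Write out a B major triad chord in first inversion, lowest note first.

B major triad = B–D#–F#; first inversion → third (D#) lowest.

D# F# B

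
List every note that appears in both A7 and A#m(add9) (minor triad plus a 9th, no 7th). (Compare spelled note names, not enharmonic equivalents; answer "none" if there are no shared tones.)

A7 = A, C#, E, G.
A#m(add9) = A#, C#, E#, B#.
Shared: C#.

C#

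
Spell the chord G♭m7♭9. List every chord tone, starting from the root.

Gb, Bbb, Db, Fb, Abb

G♭m7♭9 is a minor seventh flat nine built on Gb.
Root: Gb
Minor 3rd (3rd): Bbb
Perfect 5th (5th): Db
Minor 7th (7th): Fb
Minor 9th (9th): Abb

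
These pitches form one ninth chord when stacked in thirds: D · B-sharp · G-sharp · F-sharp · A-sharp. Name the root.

G-sharp

Stacking in thirds gives G-sharp – B-sharp – D – F-sharp – A-sharp, so G-sharp is the root — G-sharp dominant ninth flat five.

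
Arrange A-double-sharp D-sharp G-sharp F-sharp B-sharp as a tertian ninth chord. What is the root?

Stacking in thirds gives G-sharp – B-sharp – D-sharp – F-sharp – A-double-sharp, so G-sharp is the root — G-sharp dominant seventh sharp nine.

G-sharp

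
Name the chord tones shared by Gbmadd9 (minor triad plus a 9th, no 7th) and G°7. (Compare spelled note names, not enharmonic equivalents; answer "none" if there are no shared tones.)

Db

Gbmadd9: Gb Bbb Db Ab
G°7: G Bb Db Fb
Common to both → Db.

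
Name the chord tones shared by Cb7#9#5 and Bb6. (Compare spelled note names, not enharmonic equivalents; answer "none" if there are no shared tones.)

G D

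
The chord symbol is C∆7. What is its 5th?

Root of C∆7 = C. The 5th is a perfect 5th: C up a perfect 5th → G.

G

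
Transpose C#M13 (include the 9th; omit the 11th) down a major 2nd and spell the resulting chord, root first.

B, D♯, F♯, A♯, C♯, G♯

C♯ down a major 2nd → B. New chord: B major thirteenth.
root → B
3rd (major 3rd) → D♯
5th (perfect 5th) → F♯
7th (major 7th) → A♯
9th (major 9th) → C♯
13th (major 13th) → G♯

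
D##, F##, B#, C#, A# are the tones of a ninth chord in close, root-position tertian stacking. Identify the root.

Arranged so that each adjacent pair is a third by letter name: B# – D## – F## – A# – C#.
The bottom of that stack, B#, is the root (this is B# dominant seventh flat nine).

B#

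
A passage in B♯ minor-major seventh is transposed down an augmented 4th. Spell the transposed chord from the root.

F-sharp – A – C-sharp – E-sharp

An augmented 4th down from B-sharp is F-sharp, so the new chord is F-sharp minor-major seventh.
F-sharp — root
A — minor 3rd
C-sharp — perfect 5th
E-sharp — major 7th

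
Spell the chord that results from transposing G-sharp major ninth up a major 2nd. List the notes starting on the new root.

G-sharp up a major 2nd → A-sharp. New chord: A-sharp major ninth.
Root: A-sharp
Major 3rd (3rd): C-double-sharp
Perfect 5th (5th): E-sharp
Major 7th (7th): G-double-sharp
Major 9th (9th): B-sharp

A-sharp C-double-sharp E-sharp G-double-sharp B-sharp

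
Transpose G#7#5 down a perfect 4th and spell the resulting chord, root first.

D#, F##, A##, C#

Transposed root: G# → D# (perfect 4th down). So we spell D# augmented seventh:
D# — root
F## — major 3rd
A## — augmented 5th
C# — minor 7th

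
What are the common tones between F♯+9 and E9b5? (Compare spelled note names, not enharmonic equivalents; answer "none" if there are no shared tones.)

F♯+9 = F♯, A♯, C𝄪, E, G♯.
E9b5 = E, G♯, B♭, D, F♯.
Shared: F♯, E, G♯.

F♯  E  G♯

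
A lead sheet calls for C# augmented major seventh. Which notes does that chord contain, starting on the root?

C# – E# – G## – B#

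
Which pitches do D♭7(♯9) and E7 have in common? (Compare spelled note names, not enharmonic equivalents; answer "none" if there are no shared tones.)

E

D♭7(♯9) = Db, F, Ab, Cb, E.
E7 = E, G#, B, D.
Shared: E.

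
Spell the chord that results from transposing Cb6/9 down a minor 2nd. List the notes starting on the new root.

Bb, D, F, G, C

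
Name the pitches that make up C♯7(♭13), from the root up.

C♯, E♯, G♯, B, A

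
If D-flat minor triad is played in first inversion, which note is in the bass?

F♭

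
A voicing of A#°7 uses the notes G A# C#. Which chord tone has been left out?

E

The full A#°7 chord is A#, C#, E, G.
Comparing with the voicing, the diminished 5th (5th) — E — is absent.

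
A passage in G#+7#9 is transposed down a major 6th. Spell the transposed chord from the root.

A major 6th down from G# is B, so the new chord is B dominant seventh sharp nine sharp five.
root → B
3rd (major 3rd) → D#
5th (augmented 5th) → F##
7th (minor 7th) → A
9th (augmented 9th) → C##

B – D# – F## – A – C##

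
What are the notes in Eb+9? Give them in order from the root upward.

Eb – G – B – Db – F

Root Eb, quality dominant ninth sharp five:
Eb — root
G — major 3rd
B — augmented 5th
Db — minor 7th
F — major 9th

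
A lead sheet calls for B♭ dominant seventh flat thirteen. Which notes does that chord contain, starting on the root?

B-flat – D – F – A-flat – G-flat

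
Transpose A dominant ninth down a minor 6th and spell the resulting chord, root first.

C-sharp, E-sharp, G-sharp, B, D-sharp

A down a minor 6th → C-sharp. New chord: C-sharp dominant ninth.
C-sharp — root
E-sharp — major 3rd
G-sharp — perfect 5th
B — minor 7th
D-sharp — major 9th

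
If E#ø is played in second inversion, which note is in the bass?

B

E#ø = E♯–G♯–B–D♯. Second inversion → fifth in the bass = B.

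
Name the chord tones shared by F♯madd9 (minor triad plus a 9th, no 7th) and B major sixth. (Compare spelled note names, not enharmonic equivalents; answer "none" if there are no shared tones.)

F#  G#

F♯madd9: F# A C# G#
B major sixth: B D# F# G#
Common to both → F#, G#.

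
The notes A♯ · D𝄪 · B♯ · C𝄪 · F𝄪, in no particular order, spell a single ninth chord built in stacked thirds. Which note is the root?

Stacking in thirds gives B♯ – D𝄪 – F𝄪 – A♯ – C𝄪, so B♯ is the root — B♯ dominant ninth.

B♯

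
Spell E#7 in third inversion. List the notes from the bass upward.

D# E# G## B#

E#7 = E#–G##–B#–D#; third inversion → seventh (D#) lowest.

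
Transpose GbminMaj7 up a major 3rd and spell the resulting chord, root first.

Bb, Db, F, A

Transposed root: Gb → Bb (major 3rd up). So we spell Bb minor-major seventh:
root → Bb
3rd (minor 3rd) → Db
5th (perfect 5th) → F
7th (major 7th) → A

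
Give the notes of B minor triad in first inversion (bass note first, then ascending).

D, F#, B

B minor triad = B–D–F#; first inversion → third (D) lowest.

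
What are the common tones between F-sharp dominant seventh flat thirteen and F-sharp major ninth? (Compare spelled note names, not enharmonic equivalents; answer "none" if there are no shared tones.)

F-sharp  A-sharp  C-sharp

F-sharp dominant seventh flat thirteen: F-sharp A-sharp C-sharp E D
F-sharp major ninth: F-sharp A-sharp C-sharp E-sharp G-sharp
Common to both → F-sharp, A-sharp, C-sharp.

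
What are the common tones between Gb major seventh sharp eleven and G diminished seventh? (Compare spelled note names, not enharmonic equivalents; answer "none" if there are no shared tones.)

B-flat  D-flat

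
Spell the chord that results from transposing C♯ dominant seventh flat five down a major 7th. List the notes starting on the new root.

D  F-sharp  A-flat  C

C-sharp down a major 7th → D. New chord: D dominant seventh flat five.
Root: D
Major 3rd (3rd): F-sharp
Diminished 5th (5th): A-flat
Minor 7th (7th): C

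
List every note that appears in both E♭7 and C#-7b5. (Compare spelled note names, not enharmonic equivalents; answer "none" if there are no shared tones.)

G

E♭7 = Eb, G, Bb, Db.
C#-7b5 = C#, E, G, B.
Shared: G.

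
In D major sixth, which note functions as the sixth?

D major sixth is built on D; its 6th is a major 6th above the root.
A sixth above D uses the letter B, and the major 6th above D is B.

B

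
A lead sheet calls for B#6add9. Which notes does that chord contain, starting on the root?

B#  D##  F##  G##  C##

Root B#, quality six-nine:
- root: B#
- major 3rd: D##
- perfect 5th: F##
- major 6th: G##
- major 9th: C##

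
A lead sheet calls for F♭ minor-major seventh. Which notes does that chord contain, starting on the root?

F♭, A𝄫, C♭, E♭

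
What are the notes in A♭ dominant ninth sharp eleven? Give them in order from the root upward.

A♭ dominant ninth sharp eleven is a dominant ninth sharp eleven built on A-flat.
A-flat — root
C — major 3rd
E-flat — perfect 5th
G-flat — minor 7th
B-flat — major 9th
D — augmented 11th

A-flat – C – E-flat – G-flat – B-flat – D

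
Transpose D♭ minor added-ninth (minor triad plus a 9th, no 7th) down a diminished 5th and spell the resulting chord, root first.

G Bb D A

Db down a diminished 5th → G. New chord: G minor added-ninth.
root → G
3rd (minor 3rd) → Bb
5th (perfect 5th) → D
9th (major 9th) → A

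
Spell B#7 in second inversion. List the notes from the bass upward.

B#7 = B♯–D𝄪–F𝄪–A♯; second inversion → fifth (F𝄪) lowest.

F𝄪 A♯ B♯ D𝄪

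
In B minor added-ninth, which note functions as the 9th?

B minor added-ninth is built on B; its 9th is a major 9th above the root.
A second above B uses the letter C, and the major 9th above B is C#.

C#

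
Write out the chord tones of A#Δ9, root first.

A#Δ9: major ninth on A#.
root → A#
3rd (major 3rd) → C##
5th (perfect 5th) → E#
7th (major 7th) → G##
9th (major 9th) → B#

A#, C##, E#, G##, B#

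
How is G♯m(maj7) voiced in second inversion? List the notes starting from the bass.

D♯, F𝄪, G♯, B

G♯m(maj7) = G♯–B–D♯–F𝄪; second inversion → fifth (D♯) lowest.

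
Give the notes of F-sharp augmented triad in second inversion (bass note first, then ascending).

C##, F#, A#

In root position, F-sharp augmented triad is F#–A#–C##.
Second inversion puts the fifth (C##) in the bass.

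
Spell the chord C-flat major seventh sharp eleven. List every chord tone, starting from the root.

C-flat major seventh sharp eleven is a major seventh sharp eleven built on C-flat.
Root: C-flat
Major 3rd (3rd): E-flat
Perfect 5th (5th): G-flat
Major 7th (7th): B-flat
Augmented 11th (11th): F

C-flat E-flat G-flat B-flat F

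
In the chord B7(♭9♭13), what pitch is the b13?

G

B7(♭9♭13) is built on B; its 13th is a minor 13th above the root.
A sixth above B uses the letter G, and the minor 13th above B is G.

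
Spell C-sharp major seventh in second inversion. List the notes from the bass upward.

G-sharp, B-sharp, C-sharp, E-sharp

C-sharp major seventh = C-sharp–E-sharp–G-sharp–B-sharp; second inversion → fifth (G-sharp) lowest.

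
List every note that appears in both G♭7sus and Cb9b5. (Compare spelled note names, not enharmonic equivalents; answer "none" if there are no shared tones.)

Cb Db

G♭7sus = Gb, Cb, Db, Fb.
Cb9b5 = Cb, Eb, Gbb, Bbb, Db.
Shared: Cb, Db.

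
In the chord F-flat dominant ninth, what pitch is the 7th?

E-double-flat

F-flat dominant ninth is built on F-flat; its 7th is a minor 7th above the root.
A seventh above F uses the letter E, and the minor 7th above F-flat is E-double-flat.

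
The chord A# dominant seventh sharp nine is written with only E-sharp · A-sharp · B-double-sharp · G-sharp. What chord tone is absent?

A# dominant seventh sharp nine = A-sharp, C-double-sharp, E-sharp, G-sharp, B-double-sharp. The voicing lacks the 3rd (major 3rd), C-double-sharp.

C-double-sharp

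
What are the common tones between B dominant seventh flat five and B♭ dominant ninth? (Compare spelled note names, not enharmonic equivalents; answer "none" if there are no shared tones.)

F

B dominant seventh flat five = B, D-sharp, F, A.
B♭ dominant ninth = B-flat, D, F, A-flat, C.
Shared: F.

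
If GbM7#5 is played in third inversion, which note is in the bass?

F

GbM7#5 in root position is Gb–Bb–D–F.
Third inversion places the seventh in the bass, which is F.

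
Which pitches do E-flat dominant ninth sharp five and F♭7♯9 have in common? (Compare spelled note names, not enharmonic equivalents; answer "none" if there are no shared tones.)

E-flat dominant ninth sharp five = Eb, G, B, Db, F.
F♭7♯9 = Fb, Ab, Cb, Ebb, G.
Shared: G.

G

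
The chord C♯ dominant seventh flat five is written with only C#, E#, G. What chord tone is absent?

C♯ dominant seventh flat five = C#, E#, G, B. The voicing lacks the 7th (minor 7th), B.

B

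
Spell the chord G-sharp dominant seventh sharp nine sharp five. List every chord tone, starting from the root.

G-sharp dominant seventh sharp nine sharp five is a dominant seventh sharp nine sharp five built on G-sharp.
- root: G-sharp
- major 3rd: B-sharp
- augmented 5th: D-double-sharp
- minor 7th: F-sharp
- augmented 9th: A-double-sharp

G-sharp, B-sharp, D-double-sharp, F-sharp, A-double-sharp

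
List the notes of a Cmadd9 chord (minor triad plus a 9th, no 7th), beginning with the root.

Cmadd9: minor added-ninth on C.
root → C
3rd (minor 3rd) → Eb
5th (perfect 5th) → G
9th (major 9th) → D

C, Eb, G, D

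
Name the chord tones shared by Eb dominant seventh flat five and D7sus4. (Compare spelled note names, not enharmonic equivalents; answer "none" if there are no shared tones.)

Eb dominant seventh flat five = Eb, G, Bbb, Db.
D7sus4 = D, G, A, C.
Shared: G.

G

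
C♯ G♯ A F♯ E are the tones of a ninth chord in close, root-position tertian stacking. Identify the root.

F♯

Stacking in thirds gives F♯ – A – C♯ – E – G♯, so F♯ is the root — F♯ minor ninth.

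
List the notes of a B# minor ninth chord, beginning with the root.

B# minor ninth is a minor ninth built on B♯.
- root: B♯
- minor 3rd: D♯
- perfect 5th: F𝄪
- minor 7th: A♯
- major 9th: C𝄪

B♯ D♯ F𝄪 A♯ C𝄪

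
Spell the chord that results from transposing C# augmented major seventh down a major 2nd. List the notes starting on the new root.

B, D#, F##, A#

A major 2nd down from C# is B, so the new chord is B augmented major seventh.
Root: B
Major 3rd (3rd): D#
Augmented 5th (5th): F##
Major 7th (7th): A#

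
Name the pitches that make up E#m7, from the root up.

E♯, G♯, B♯, D♯

E#m7 is a minor seventh built on E♯.
- root: E♯
- minor 3rd: G♯
- perfect 5th: B♯
- minor 7th: D♯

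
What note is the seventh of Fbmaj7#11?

Fbmaj7#11 is built on Fb; its 7th is a major 7th above the root.
A seventh above F uses the letter E, and the major 7th above Fb is Eb.

Eb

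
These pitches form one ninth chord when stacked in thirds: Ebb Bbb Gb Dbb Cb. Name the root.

Cb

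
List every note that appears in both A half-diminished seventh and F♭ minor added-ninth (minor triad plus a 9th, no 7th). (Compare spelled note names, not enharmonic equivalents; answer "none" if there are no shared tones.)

none

A half-diminished seventh: A C E-flat G
F♭ minor added-ninth: F-flat A-double-flat C-flat G-flat
Common to both → none.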